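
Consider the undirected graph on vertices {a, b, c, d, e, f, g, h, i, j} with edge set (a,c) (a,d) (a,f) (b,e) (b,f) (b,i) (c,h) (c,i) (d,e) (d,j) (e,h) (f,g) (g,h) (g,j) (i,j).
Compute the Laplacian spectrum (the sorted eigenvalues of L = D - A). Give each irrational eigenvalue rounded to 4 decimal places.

[0, 2, 2, 2, 2, 2, 5, 5, 5, 5]

Reading degrees in the order [a, b, c, d, e, f, g, h, i, j] gives [3, 3, 3, 3, 3, 3, 3, 3, 3, 3]; set D = diag(3, 3, 3, 3, 3, 3, 3, 3, 3, 3) and form L = D - A. Diagonalising L (or applying a numerical eigensolver to the 10x10 matrix) gives the spectrum above.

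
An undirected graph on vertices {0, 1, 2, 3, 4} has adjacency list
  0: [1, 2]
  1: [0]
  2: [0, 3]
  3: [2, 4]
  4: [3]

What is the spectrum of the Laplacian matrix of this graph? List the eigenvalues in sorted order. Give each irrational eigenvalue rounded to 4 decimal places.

Each diagonal entry of L is the vertex degree and each off-diagonal entry is -1 where an edge is present, 0 otherwise; in the order [0, 1, 2, 3, 4] the diagonal is [2, 1, 2, 2, 1]. Since every row of L sums to 0, the all-ones vector is in the kernel and 0 is an eigenvalue. The eigenvalues sum to 8, which equals trace(L) = 2|E|. There is one zero in the spectrum, matching the 1 component.

[0, 0.3820, 1.3820, 2.6180, 3.6180]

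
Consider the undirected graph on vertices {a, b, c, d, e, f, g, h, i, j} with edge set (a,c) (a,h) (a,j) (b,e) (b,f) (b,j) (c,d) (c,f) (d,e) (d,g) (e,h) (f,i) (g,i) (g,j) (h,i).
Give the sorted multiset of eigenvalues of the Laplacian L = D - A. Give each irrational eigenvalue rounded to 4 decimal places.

Each diagonal entry of L is the vertex degree and each off-diagonal entry is -1 where an edge is present, 0 otherwise; in the order [a, b, c, d, e, f, g, h, i, j] the diagonal is [3, 3, 3, 3, 3, 3, 3, 3, 3, 3]. The multiplicity of 0 as a Laplacian eigenvalue equals the number of connected components. By the matrix-tree theorem the graph has (1/10) * product of the nonzero eigenvalues = 2000 spanning trees. There is one zero in the spectrum, matching the 1 component.

[0, 2, 2, 2, 2, 2, 5, 5, 5, 5]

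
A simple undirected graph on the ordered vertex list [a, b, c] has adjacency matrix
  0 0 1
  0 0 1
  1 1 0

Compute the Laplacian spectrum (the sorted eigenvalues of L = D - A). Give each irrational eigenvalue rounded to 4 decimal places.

Each diagonal entry of L is the vertex degree and each off-diagonal entry is -1 where an edge is present, 0 otherwise; in the order [a, b, c] the diagonal is [1, 1, 2]. Since every row of L sums to 0, the all-ones vector is in the kernel and 0 is an eigenvalue. The single zero eigenvalue shows the graph is connected.

[0, 1, 3]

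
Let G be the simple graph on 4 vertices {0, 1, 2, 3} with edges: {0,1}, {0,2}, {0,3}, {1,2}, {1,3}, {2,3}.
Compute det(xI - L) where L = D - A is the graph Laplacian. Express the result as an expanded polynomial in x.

x^4 - 12x^3 + 48x^2 - 64x

Reading degrees in the order [0, 1, 2, 3] gives [3, 3, 3, 3]; set D = diag(3, 3, 3, 3) and form L = D - A. The eigenvalues of L are [0, 4, 4, 4]; the characteristic polynomial is the product of (x - lambda_i), which multiplies out to x^4 - 12x^3 + 48x^2 - 64x. Since p(0) = det(-L) = 0, x divides p(x). By the matrix-tree theorem the graph has (1/4) * product of the nonzero eigenvalues = 16 spanning trees.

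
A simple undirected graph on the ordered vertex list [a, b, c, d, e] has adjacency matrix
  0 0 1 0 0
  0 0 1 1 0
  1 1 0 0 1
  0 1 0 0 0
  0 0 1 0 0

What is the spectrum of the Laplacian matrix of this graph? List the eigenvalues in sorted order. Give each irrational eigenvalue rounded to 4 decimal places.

Each diagonal entry of L is the vertex degree and each off-diagonal entry is -1 where an edge is present, 0 otherwise; in the order [a, b, c, d, e] the diagonal is [1, 2, 3, 1, 1]. Diagonalising L (or applying a numerical eigensolver to the 5x5 matrix) gives the spectrum above. The single zero eigenvalue shows the graph is connected. The eigenvalues sum to 8, which equals trace(L) = 2|E|.

[0, 0.5188, 1, 2.3111, 4.1701]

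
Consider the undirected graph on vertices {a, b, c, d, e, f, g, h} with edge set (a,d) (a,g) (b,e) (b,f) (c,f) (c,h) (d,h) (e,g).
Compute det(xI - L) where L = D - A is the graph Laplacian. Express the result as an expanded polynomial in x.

Reading degrees in the order [a, b, c, d, e, f, g, h] gives [2, 2, 2, 2, 2, 2, 2, 2]; set D = diag(2, 2, 2, 2, 2, 2, 2, 2) and form L = D - A. L has integer entries, so p(x) = det(xI - L) has integer coefficients. Expanding the determinant yields x^8 - 16x^7 + 104x^6 - 352x^5 + 660x^4 - 672x^3 + 336x^2 - 64x. The coefficient of x^7 equals -trace(L) = -16, matching the sum of degrees. There is one zero in the spectrum, matching the 1 component. The eigenvalues sum to 16, which equals trace(L) = 2|E|.

x^8 - 16x^7 + 104x^6 - 352x^5 + 660x^4 - 672x^3 + 336x^2 - 64x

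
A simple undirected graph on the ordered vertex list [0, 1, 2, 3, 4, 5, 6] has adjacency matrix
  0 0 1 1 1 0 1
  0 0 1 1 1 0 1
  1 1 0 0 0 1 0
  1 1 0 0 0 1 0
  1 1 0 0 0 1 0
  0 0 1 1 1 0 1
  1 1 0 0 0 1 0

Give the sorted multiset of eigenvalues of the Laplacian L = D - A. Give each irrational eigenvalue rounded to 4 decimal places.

With the vertex order [0, 1, 2, 3, 4, 5, 6], the degrees are [4, 4, 3, 3, 3, 4, 3], giving D = diag(4, 4, 3, 3, 3, 4, 3) and L = D - A. L is symmetric positive semidefinite, so every eigenvalue is real and nonnegative. There is one zero in the spectrum, matching the 1 component.

[0, 3, 3, 3, 4, 4, 7]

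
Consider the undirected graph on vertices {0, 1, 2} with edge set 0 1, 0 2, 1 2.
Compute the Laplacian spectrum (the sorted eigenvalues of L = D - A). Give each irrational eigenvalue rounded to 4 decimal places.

Each diagonal entry of L is the vertex degree and each off-diagonal entry is -1 where an edge is present, 0 otherwise; in the order [0, 1, 2] the diagonal is [2, 2, 2]. Since every row of L sums to 0, the all-ones vector is in the kernel and 0 is an eigenvalue. The single zero eigenvalue shows the graph is connected. The eigenvalues sum to 6, which equals trace(L) = 2|E|. There is one zero in the spectrum, matching the 1 component.

[0, 3, 3]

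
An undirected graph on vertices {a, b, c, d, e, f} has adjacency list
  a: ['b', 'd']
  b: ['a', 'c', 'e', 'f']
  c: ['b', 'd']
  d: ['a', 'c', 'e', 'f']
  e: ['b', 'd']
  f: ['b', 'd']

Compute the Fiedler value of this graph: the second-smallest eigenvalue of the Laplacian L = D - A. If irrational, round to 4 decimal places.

Each diagonal entry of L is the vertex degree and each off-diagonal entry is -1 where an edge is present, 0 otherwise; in the order [a, b, c, d, e, f] the diagonal is [2, 4, 2, 4, 2, 2]. The smallest Laplacian eigenvalue is always 0. The next one, lambda_2 = 2, measures how hard the graph is to disconnect: larger values mean better connectivity. The largest eigenvalue, 6, is at most the vertex count 6.

2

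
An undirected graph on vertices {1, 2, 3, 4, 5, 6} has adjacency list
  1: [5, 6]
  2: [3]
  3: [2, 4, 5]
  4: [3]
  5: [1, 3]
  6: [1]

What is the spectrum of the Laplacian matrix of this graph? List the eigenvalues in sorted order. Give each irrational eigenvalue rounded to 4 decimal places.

With the vertex order [1, 2, 3, 4, 5, 6], the degrees are [2, 1, 3, 1, 2, 1], giving D = diag(2, 1, 3, 1, 2, 1) and L = D - A. Since every row of L sums to 0, the all-ones vector is in the kernel and 0 is an eigenvalue. There is one zero in the spectrum, matching the 1 component.

[0, 0.3249, 1, 1.4608, 3, 4.2143]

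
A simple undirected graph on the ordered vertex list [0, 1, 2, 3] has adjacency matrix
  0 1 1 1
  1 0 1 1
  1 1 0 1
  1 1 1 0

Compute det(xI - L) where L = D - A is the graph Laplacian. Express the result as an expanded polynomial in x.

With the vertex order [0, 1, 2, 3], the degrees are [3, 3, 3, 3], giving D = diag(3, 3, 3, 3) and L = D - A. Computing det(xI - L) by cofactor expansion (or equivalently via sum-over-permutations) gives x^4 - 12x^3 + 48x^2 - 64x. The constant term is 0 because L is singular (the all-ones vector lies in its kernel). There is one zero in the spectrum, matching the 1 component.

x^4 - 12x^3 + 48x^2 - 64x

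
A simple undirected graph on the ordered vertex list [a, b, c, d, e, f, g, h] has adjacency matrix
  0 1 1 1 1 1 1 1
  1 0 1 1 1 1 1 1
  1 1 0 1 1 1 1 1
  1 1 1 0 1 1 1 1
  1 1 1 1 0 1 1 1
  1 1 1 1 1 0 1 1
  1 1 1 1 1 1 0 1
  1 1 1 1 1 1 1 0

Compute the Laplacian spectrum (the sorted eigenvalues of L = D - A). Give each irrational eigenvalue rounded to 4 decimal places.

[0, 8, 8, 8, 8, 8, 8, 8]

Each diagonal entry of L is the vertex degree and each off-diagonal entry is -1 where an edge is present, 0 otherwise; in the order [a, b, c, d, e, f, g, h] the diagonal is [7, 7, 7, 7, 7, 7, 7, 7]. The multiplicity of 0 as a Laplacian eigenvalue equals the number of connected components. The single zero eigenvalue shows the graph is connected. The largest eigenvalue, 8, is at most the vertex count 8.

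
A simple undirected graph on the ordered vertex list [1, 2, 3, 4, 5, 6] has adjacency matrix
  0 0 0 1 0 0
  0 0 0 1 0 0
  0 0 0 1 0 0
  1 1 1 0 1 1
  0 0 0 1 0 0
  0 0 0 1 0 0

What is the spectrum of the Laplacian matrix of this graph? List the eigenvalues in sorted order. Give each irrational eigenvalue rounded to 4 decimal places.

[0, 1, 1, 1, 1, 6]

Each diagonal entry of L is the vertex degree and each off-diagonal entry is -1 where an edge is present, 0 otherwise; in the order [1, 2, 3, 4, 5, 6] the diagonal is [1, 1, 1, 5, 1, 1]. L is symmetric positive semidefinite, so every eigenvalue is real and nonnegative. The largest eigenvalue, 6, is at most the vertex count 6.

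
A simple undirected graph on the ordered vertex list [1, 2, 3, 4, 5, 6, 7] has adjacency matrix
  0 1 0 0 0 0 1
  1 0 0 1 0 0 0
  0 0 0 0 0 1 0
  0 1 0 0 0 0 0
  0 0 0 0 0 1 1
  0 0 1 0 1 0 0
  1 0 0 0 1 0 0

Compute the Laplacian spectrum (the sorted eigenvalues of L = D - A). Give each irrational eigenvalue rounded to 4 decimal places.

Reading degrees in the order [1, 2, 3, 4, 5, 6, 7] gives [2, 2, 1, 1, 2, 2, 2]; set D = diag(2, 2, 1, 1, 2, 2, 2) and form L = D - A. Diagonalising L (or applying a numerical eigensolver to the 7x7 matrix) gives the spectrum above. The single zero eigenvalue shows the graph is connected. There is one zero in the spectrum, matching the 1 component.

[0, 0.1981, 0.7530, 1.5550, 2.4450, 3.2470, 3.8019]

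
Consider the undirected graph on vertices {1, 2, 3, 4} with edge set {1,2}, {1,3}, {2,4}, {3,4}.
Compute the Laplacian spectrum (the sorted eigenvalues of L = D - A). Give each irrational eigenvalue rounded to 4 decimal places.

Reading degrees in the order [1, 2, 3, 4] gives [2, 2, 2, 2]; set D = diag(2, 2, 2, 2) and form L = D - A. Since every row of L sums to 0, the all-ones vector is in the kernel and 0 is an eigenvalue. By the matrix-tree theorem the graph has (1/4) * product of the nonzero eigenvalues = 4 spanning trees.

[0, 2, 2, 4]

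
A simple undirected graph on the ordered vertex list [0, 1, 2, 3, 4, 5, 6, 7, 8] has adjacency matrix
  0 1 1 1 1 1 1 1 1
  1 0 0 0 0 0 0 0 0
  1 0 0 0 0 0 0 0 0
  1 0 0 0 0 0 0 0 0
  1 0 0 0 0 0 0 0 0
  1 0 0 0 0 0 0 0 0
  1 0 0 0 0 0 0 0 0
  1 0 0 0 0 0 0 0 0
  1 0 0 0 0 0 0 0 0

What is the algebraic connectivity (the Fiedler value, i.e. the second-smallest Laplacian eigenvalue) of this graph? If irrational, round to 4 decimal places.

Each diagonal entry of L is the vertex degree and each off-diagonal entry is -1 where an edge is present, 0 otherwise; in the order [0, 1, 2, 3, 4, 5, 6, 7, 8] the diagonal is [8, 1, 1, 1, 1, 1, 1, 1, 1]. Computing the eigenvalues of L and sorting gives [0, 1, 1, 1, 1, 1, 1, 1, 9]. The Fiedler value lambda_2 = 1 is strictly positive, so the graph is connected. The largest eigenvalue, 9, is at most the vertex count 9.

1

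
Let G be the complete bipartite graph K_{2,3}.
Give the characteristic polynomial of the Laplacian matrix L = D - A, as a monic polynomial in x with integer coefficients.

The graph has 5 vertices and degree multiset [3, 3, 2, 2, 2]; D is the diagonal matrix of degrees and L = D - A. Computing det(xI - L) by cofactor expansion (or equivalently via sum-over-permutations) gives x^5 - 12x^4 + 51x^3 - 92x^2 + 60x. The coefficient of x^4 equals -trace(L) = -12, matching the sum of degrees. The largest eigenvalue, 5, is at most the vertex count 5.

x^5 - 12x^4 + 51x^3 - 92x^2 + 60x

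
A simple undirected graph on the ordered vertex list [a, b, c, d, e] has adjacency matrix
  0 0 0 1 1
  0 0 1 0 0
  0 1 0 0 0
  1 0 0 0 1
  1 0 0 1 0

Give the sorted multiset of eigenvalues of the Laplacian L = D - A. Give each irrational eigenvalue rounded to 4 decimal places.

[0, 0, 2, 3, 3]

With the vertex order [a, b, c, d, e], the degrees are [2, 1, 1, 2, 2], giving D = diag(2, 1, 1, 2, 2) and L = D - A. L is symmetric positive semidefinite, so every eigenvalue is real and nonnegative. The 2 zero eigenvalues correspond to the 2 connected components. There are 2 zeros in the spectrum, matching the 2 components.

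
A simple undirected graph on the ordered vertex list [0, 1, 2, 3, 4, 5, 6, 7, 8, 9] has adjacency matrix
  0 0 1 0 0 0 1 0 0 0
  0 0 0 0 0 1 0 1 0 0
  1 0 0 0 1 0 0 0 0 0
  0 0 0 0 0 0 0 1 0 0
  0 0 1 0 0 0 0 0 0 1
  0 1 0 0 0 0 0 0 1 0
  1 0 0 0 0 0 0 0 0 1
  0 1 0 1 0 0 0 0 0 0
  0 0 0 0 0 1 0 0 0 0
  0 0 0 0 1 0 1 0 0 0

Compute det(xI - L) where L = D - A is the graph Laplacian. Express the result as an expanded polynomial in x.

x^10 - 18x^9 + 136x^8 - 560x^7 + 1365x^6 - 2000x^5 + 1700x^4 - 750x^3 + 125x^2

Reading degrees in the order [0, 1, 2, 3, 4, 5, 6, 7, 8, 9] gives [2, 2, 2, 1, 2, 2, 2, 2, 1, 2]; set D = diag(2, 2, 2, 1, 2, 2, 2, 2, 1, 2) and form L = D - A. Computing det(xI - L) by cofactor expansion (or equivalently via sum-over-permutations) gives x^10 - 18x^9 + 136x^8 - 560x^7 + 1365x^6 - 2000x^5 + 1700x^4 - 750x^3 + 125x^2. The constant term is 0 because L is singular (the all-ones vector lies in its kernel). The eigenvalues sum to 18, which equals trace(L) = 2|E|.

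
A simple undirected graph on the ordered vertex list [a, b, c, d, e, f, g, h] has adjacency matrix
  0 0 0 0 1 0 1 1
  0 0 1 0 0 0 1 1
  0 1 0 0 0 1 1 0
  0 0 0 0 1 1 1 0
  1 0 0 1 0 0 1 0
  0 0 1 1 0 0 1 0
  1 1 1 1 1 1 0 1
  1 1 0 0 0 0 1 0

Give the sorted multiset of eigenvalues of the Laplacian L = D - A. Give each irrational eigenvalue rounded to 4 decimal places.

[0, 1.7530, 1.7530, 3.4450, 3.4450, 4.8019, 4.8019, 8]

Reading degrees in the order [a, b, c, d, e, f, g, h] gives [3, 3, 3, 3, 3, 3, 7, 3]; set D = diag(3, 3, 3, 3, 3, 3, 7, 3) and form L = D - A. Diagonalising L (or applying a numerical eigensolver to the 8x8 matrix) gives the spectrum above. The single zero eigenvalue shows the graph is connected.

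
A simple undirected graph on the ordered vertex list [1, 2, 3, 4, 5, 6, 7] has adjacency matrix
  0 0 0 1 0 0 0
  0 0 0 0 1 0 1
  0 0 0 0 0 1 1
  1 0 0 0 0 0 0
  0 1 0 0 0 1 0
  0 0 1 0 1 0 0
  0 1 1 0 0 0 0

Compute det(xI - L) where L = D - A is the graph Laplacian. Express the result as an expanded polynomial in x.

x^7 - 12x^6 + 55x^5 - 120x^4 + 125x^3 - 50x^2

Each diagonal entry of L is the vertex degree and each off-diagonal entry is -1 where an edge is present, 0 otherwise; in the order [1, 2, 3, 4, 5, 6, 7] the diagonal is [1, 2, 2, 1, 2, 2, 2]. Computing det(xI - L) by cofactor expansion (or equivalently via sum-over-permutations) gives x^7 - 12x^6 + 55x^5 - 120x^4 + 125x^3 - 50x^2. Since p(0) = det(-L) = 0, x divides p(x). There are 2 zeros in the spectrum, matching the 2 components.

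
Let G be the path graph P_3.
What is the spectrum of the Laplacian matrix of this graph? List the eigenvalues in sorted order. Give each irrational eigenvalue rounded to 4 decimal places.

The graph has 3 vertices and degree multiset [2, 1, 1]; D is the diagonal matrix of degrees and L = D - A. The multiplicity of 0 as a Laplacian eigenvalue equals the number of connected components. The largest eigenvalue, 3, is at most the vertex count 3.

[0, 1, 3]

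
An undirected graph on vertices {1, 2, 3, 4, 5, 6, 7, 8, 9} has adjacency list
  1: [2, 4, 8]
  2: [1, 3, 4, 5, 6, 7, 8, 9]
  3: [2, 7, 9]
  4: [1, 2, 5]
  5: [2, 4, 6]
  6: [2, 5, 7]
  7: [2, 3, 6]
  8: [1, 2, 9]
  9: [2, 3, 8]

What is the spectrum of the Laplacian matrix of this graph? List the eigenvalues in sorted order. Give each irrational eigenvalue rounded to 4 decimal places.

Reading degrees in the order [1, 2, 3, 4, 5, 6, 7, 8, 9] gives [3, 8, 3, 3, 3, 3, 3, 3, 3]; set D = diag(3, 8, 3, 3, 3, 3, 3, 3, 3) and form L = D - A. The multiplicity of 0 as a Laplacian eigenvalue equals the number of connected components. The single zero eigenvalue shows the graph is connected.

[0, 1.5858, 1.5858, 3, 3, 4.4142, 4.4142, 5, 9]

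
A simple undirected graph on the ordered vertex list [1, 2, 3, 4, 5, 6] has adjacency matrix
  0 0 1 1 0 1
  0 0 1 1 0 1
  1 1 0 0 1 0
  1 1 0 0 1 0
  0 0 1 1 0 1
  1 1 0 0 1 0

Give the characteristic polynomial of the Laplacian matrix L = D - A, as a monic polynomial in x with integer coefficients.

x^6 - 18x^5 + 126x^4 - 432x^3 + 729x^2 - 486x

Each diagonal entry of L is the vertex degree and each off-diagonal entry is -1 where an edge is present, 0 otherwise; in the order [1, 2, 3, 4, 5, 6] the diagonal is [3, 3, 3, 3, 3, 3]. L has integer entries, so p(x) = det(xI - L) has integer coefficients. Expanding the determinant yields x^6 - 18x^5 + 126x^4 - 432x^3 + 729x^2 - 486x. The constant term is 0 because L is singular (the all-ones vector lies in its kernel).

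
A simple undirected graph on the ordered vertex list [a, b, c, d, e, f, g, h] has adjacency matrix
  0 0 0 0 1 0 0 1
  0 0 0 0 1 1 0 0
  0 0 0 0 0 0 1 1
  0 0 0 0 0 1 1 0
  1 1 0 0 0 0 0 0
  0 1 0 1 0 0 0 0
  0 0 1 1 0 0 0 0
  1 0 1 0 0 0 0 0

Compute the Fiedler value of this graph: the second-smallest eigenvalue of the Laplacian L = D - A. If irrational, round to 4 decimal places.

0.5858

Reading degrees in the order [a, b, c, d, e, f, g, h] gives [2, 2, 2, 2, 2, 2, 2, 2]; set D = diag(2, 2, 2, 2, 2, 2, 2, 2) and form L = D - A. Computing the eigenvalues of L and sorting gives [0, 0.5858, 0.5858, 2, 2, 3.4142, 3.4142, 4]. The Fiedler value lambda_2 = 0.5858 is strictly positive, so the graph is connected. The eigenvalues sum to 16, which equals trace(L) = 2|E|. The largest eigenvalue, 4, is at most the vertex count 8.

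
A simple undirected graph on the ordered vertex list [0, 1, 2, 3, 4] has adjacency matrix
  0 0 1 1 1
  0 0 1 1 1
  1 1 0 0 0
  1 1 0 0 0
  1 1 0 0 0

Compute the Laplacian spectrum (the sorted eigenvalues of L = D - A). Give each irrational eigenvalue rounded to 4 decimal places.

Each diagonal entry of L is the vertex degree and each off-diagonal entry is -1 where an edge is present, 0 otherwise; in the order [0, 1, 2, 3, 4] the diagonal is [3, 3, 2, 2, 2]. L is symmetric positive semidefinite, so every eigenvalue is real and nonnegative.

[0, 2, 2, 3, 5]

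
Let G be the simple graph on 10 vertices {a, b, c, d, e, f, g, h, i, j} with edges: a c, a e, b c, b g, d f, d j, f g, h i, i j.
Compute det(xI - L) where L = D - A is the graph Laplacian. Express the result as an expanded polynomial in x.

With the vertex order [a, b, c, d, e, f, g, h, i, j], the degrees are [2, 2, 2, 2, 1, 2, 2, 1, 2, 2], giving D = diag(2, 2, 2, 2, 1, 2, 2, 1, 2, 2) and L = D - A. L has integer entries, so p(x) = det(xI - L) has integer coefficients. Expanding the determinant yields x^10 - 18x^9 + 136x^8 - 560x^7 + 1365x^6 - 2002x^5 + 1716x^4 - 792x^3 + 165x^2 - 10x. The constant term is 0 because L is singular (the all-ones vector lies in its kernel). The eigenvalues sum to 18, which equals trace(L) = 2|E|.

x^10 - 18x^9 + 136x^8 - 560x^7 + 1365x^6 - 2002x^5 + 1716x^4 - 792x^3 + 165x^2 - 10x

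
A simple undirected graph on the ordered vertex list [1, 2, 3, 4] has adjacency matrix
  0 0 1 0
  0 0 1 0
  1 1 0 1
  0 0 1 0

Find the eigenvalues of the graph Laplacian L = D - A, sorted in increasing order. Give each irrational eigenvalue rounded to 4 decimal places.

[0, 1, 1, 4]

With the vertex order [1, 2, 3, 4], the degrees are [1, 1, 3, 1], giving D = diag(1, 1, 3, 1) and L = D - A. Diagonalising L (or applying a numerical eigensolver to the 4x4 matrix) gives the spectrum above. The single zero eigenvalue shows the graph is connected. There is one zero in the spectrum, matching the 1 component. The eigenvalues sum to 6, which equals trace(L) = 2|E|.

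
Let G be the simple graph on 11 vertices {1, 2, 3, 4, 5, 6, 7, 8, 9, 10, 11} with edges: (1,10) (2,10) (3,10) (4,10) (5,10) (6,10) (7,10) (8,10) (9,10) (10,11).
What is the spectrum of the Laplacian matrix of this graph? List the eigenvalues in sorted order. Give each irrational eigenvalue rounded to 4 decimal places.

[0, 1, 1, 1, 1, 1, 1, 1, 1, 1, 11]

With the vertex order [1, 2, 3, 4, 5, 6, 7, 8, 9, 10, 11], the degrees are [1, 1, 1, 1, 1, 1, 1, 1, 1, 10, 1], giving D = diag(1, 1, 1, 1, 1, 1, 1, 1, 1, 10, 1) and L = D - A. Diagonalising L (or applying a numerical eigensolver to the 11x11 matrix) gives the spectrum above. There is one zero in the spectrum, matching the 1 component.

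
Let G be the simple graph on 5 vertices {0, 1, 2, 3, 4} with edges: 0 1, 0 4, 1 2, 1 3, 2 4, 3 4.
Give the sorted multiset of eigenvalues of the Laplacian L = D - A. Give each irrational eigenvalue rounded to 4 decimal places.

Each diagonal entry of L is the vertex degree and each off-diagonal entry is -1 where an edge is present, 0 otherwise; in the order [0, 1, 2, 3, 4] the diagonal is [2, 3, 2, 2, 3]. L is symmetric positive semidefinite, so every eigenvalue is real and nonnegative. There is one zero in the spectrum, matching the 1 component. The largest eigenvalue, 5, is at most the vertex count 5.

[0, 2, 2, 3, 5]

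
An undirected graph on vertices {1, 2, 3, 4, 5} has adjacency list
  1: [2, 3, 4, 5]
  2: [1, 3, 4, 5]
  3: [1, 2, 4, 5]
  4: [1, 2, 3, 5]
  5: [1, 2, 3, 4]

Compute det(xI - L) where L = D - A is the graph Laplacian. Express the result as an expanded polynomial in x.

With the vertex order [1, 2, 3, 4, 5], the degrees are [4, 4, 4, 4, 4], giving D = diag(4, 4, 4, 4, 4) and L = D - A. The eigenvalues of L are [0, 5, 5, 5, 5]; the characteristic polynomial is the product of (x - lambda_i), which multiplies out to x^5 - 20x^4 + 150x^3 - 500x^2 + 625x. Since p(0) = det(-L) = 0, x divides p(x). The largest eigenvalue, 5, is at most the vertex count 5. There is one zero in the spectrum, matching the 1 component.

x^5 - 20x^4 + 150x^3 - 500x^2 + 625x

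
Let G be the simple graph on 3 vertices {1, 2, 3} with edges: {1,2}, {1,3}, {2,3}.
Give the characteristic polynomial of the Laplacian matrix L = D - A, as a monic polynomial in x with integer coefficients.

Reading degrees in the order [1, 2, 3] gives [2, 2, 2]; set D = diag(2, 2, 2) and form L = D - A. The eigenvalues of L are [0, 3, 3]; the characteristic polynomial is the product of (x - lambda_i), which multiplies out to x^3 - 6x^2 + 9x. The constant term is 0 because L is singular (the all-ones vector lies in its kernel).

x^3 - 6x^2 + 9x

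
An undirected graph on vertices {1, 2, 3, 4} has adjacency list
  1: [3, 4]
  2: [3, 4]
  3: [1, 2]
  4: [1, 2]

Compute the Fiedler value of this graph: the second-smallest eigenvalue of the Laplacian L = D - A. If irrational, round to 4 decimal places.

With the vertex order [1, 2, 3, 4], the degrees are [2, 2, 2, 2], giving D = diag(2, 2, 2, 2) and L = D - A. Computing the eigenvalues of L and sorting gives [0, 2, 2, 4]. The Fiedler value lambda_2 = 2 is strictly positive, so the graph is connected.

2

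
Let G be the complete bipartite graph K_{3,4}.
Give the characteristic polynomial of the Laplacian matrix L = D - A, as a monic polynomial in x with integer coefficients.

x^7 - 24x^6 + 234x^5 - 1192x^4 + 3357x^3 - 4968x^2 + 3024x

The graph has 7 vertices and degree multiset [4, 4, 4, 3, 3, 3, 3]; D is the diagonal matrix of degrees and L = D - A. Computing det(xI - L) by cofactor expansion (or equivalently via sum-over-permutations) gives x^7 - 24x^6 + 234x^5 - 1192x^4 + 3357x^3 - 4968x^2 + 3024x. The constant term is 0 because L is singular (the all-ones vector lies in its kernel).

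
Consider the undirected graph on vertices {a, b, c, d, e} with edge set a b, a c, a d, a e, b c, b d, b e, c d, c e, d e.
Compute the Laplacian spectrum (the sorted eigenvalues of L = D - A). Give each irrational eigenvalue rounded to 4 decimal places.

With the vertex order [a, b, c, d, e], the degrees are [4, 4, 4, 4, 4], giving D = diag(4, 4, 4, 4, 4) and L = D - A. L is symmetric positive semidefinite, so every eigenvalue is real and nonnegative. The single zero eigenvalue shows the graph is connected. There is one zero in the spectrum, matching the 1 component.

[0, 5, 5, 5, 5]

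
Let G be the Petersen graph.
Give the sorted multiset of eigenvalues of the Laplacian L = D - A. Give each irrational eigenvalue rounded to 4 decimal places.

The graph has 10 vertices and degree multiset [3, 3, 3, 3, 3, 3, 3, 3, 3, 3]; D is the diagonal matrix of degrees and L = D - A. Since every row of L sums to 0, the all-ones vector is in the kernel and 0 is an eigenvalue. The single zero eigenvalue shows the graph is connected.

[0, 2, 2, 2, 2, 2, 5, 5, 5, 5]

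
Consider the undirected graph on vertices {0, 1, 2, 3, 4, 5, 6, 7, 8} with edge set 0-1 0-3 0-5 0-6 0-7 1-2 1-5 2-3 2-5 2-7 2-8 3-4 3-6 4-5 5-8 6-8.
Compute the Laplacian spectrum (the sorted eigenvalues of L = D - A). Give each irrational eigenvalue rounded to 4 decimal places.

[0, 1.5858, 2, 2.3983, 3, 4.4142, 5.3399, 6, 7.2618]

Reading degrees in the order [0, 1, 2, 3, 4, 5, 6, 7, 8] gives [5, 3, 5, 4, 2, 5, 3, 2, 3]; set D = diag(5, 3, 5, 4, 2, 5, 3, 2, 3) and form L = D - A. L is symmetric positive semidefinite, so every eigenvalue is real and nonnegative. There is one zero in the spectrum, matching the 1 component. By the matrix-tree theorem the graph has (1/9) * product of the nonzero eigenvalues = 2604 spanning trees.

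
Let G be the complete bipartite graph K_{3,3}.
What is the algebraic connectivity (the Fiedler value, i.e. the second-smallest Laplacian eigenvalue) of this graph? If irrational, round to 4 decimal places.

The graph has 6 vertices and degree multiset [3, 3, 3, 3, 3, 3]; D is the diagonal matrix of degrees and L = D - A. The smallest Laplacian eigenvalue is always 0. The next one, lambda_2 = 3, measures how hard the graph is to disconnect: larger values mean better connectivity. The eigenvalues sum to 18, which equals trace(L) = 2|E|.

3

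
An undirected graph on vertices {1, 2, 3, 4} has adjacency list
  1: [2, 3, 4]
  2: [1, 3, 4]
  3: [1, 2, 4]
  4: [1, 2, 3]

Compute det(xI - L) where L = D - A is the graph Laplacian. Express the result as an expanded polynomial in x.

x^4 - 12x^3 + 48x^2 - 64x

Each diagonal entry of L is the vertex degree and each off-diagonal entry is -1 where an edge is present, 0 otherwise; in the order [1, 2, 3, 4] the diagonal is [3, 3, 3, 3]. L has integer entries, so p(x) = det(xI - L) has integer coefficients. Expanding the determinant yields x^4 - 12x^3 + 48x^2 - 64x. Since p(0) = det(-L) = 0, x divides p(x). There is one zero in the spectrum, matching the 1 component.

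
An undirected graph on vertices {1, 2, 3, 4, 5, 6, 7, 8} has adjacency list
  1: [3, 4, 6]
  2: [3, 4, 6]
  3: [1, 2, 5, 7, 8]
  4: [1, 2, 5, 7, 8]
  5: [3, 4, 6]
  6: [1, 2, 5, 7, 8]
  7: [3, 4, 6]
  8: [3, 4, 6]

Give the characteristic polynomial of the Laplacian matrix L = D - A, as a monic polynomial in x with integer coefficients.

Reading degrees in the order [1, 2, 3, 4, 5, 6, 7, 8] gives [3, 3, 5, 5, 3, 5, 3, 3]; set D = diag(3, 3, 5, 5, 3, 5, 3, 3) and form L = D - A. Computing det(xI - L) by cofactor expansion (or equivalently via sum-over-permutations) gives x^8 - 30x^7 + 375x^6 - 2540x^5 + 10095x^4 - 23598x^3 + 30105x^2 - 16200x. The constant term is 0 because L is singular (the all-ones vector lies in its kernel). There is one zero in the spectrum, matching the 1 component. By the matrix-tree theorem the graph has (1/8) * product of the nonzero eigenvalues = 2025 spanning trees.

x^8 - 30x^7 + 375x^6 - 2540x^5 + 10095x^4 - 23598x^3 + 30105x^2 - 16200x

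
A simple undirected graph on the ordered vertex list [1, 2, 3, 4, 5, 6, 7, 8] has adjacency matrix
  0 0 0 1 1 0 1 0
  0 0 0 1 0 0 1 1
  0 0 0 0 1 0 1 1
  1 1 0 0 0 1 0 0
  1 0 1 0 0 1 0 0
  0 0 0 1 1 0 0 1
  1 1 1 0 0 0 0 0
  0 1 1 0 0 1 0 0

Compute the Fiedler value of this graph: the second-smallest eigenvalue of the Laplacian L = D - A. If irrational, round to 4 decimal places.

Each diagonal entry of L is the vertex degree and each off-diagonal entry is -1 where an edge is present, 0 otherwise; in the order [1, 2, 3, 4, 5, 6, 7, 8] the diagonal is [3, 3, 3, 3, 3, 3, 3, 3]. The smallest Laplacian eigenvalue is always 0. The next one, lambda_2 = 2, measures how hard the graph is to disconnect: larger values mean better connectivity. The eigenvalues sum to 24, which equals trace(L) = 2|E|.

2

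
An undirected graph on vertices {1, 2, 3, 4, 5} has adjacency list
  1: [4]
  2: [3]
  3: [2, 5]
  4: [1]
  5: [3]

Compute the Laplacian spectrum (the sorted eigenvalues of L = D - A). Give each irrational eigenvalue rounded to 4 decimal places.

[0, 0, 1, 2, 3]

Reading degrees in the order [1, 2, 3, 4, 5] gives [1, 1, 2, 1, 1]; set D = diag(1, 1, 2, 1, 1) and form L = D - A. The multiplicity of 0 as a Laplacian eigenvalue equals the number of connected components. The 2 zero eigenvalues correspond to the 2 connected components.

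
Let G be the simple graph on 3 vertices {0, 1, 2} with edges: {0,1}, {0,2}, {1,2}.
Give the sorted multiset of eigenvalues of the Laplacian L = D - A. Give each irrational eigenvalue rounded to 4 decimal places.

Reading degrees in the order [0, 1, 2] gives [2, 2, 2]; set D = diag(2, 2, 2) and form L = D - A. L is symmetric positive semidefinite, so every eigenvalue is real and nonnegative. The single zero eigenvalue shows the graph is connected.

[0, 3, 3]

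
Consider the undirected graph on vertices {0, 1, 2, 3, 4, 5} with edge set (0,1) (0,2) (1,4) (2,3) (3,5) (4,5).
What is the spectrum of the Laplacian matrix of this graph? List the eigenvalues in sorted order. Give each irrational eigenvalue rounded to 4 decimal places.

[0, 1, 1, 3, 3, 4]

Reading degrees in the order [0, 1, 2, 3, 4, 5] gives [2, 2, 2, 2, 2, 2]; set D = diag(2, 2, 2, 2, 2, 2) and form L = D - A. The multiplicity of 0 as a Laplacian eigenvalue equals the number of connected components. The eigenvalues sum to 12, which equals trace(L) = 2|E|. By the matrix-tree theorem the graph has (1/6) * product of the nonzero eigenvalues = 6 spanning trees.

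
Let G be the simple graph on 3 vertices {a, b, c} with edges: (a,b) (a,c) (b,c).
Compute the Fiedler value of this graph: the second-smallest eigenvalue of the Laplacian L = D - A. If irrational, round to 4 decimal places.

Reading degrees in the order [a, b, c] gives [2, 2, 2]; set D = diag(2, 2, 2) and form L = D - A. The smallest Laplacian eigenvalue is always 0. The next one, lambda_2 = 3, measures how hard the graph is to disconnect: larger values mean better connectivity. There is one zero in the spectrum, matching the 1 component.

3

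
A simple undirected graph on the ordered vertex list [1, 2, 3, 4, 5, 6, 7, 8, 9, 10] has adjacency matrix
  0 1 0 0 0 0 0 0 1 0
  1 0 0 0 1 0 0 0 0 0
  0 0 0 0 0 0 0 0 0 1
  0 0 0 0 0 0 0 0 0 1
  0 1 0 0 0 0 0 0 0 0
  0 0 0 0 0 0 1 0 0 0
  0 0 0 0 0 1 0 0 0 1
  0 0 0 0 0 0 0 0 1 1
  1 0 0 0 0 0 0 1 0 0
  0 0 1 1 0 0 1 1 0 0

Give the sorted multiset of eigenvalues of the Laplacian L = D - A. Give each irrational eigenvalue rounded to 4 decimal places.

[0, 0.1317, 0.5006, 0.7370, 1, 1.6424, 2.3851, 2.7880, 3.6407, 5.1744]

With the vertex order [1, 2, 3, 4, 5, 6, 7, 8, 9, 10], the degrees are [2, 2, 1, 1, 1, 1, 2, 2, 2, 4], giving D = diag(2, 2, 1, 1, 1, 1, 2, 2, 2, 4) and L = D - A. Diagonalising L (or applying a numerical eigensolver to the 10x10 matrix) gives the spectrum above. The largest eigenvalue, 5.1744, is at most the vertex count 10. By the matrix-tree theorem the graph has (1/10) * product of the nonzero eigenvalues = 1 spanning tree.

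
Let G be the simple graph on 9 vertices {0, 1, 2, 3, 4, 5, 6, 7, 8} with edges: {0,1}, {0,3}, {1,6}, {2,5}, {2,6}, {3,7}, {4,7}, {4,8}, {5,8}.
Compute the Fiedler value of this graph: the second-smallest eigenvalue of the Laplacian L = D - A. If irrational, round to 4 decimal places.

Reading degrees in the order [0, 1, 2, 3, 4, 5, 6, 7, 8] gives [2, 2, 2, 2, 2, 2, 2, 2, 2]; set D = diag(2, 2, 2, 2, 2, 2, 2, 2, 2) and form L = D - A. The smallest Laplacian eigenvalue is always 0. The next one, lambda_2 = 0.4679, measures how hard the graph is to disconnect: larger values mean better connectivity. By the matrix-tree theorem the graph has (1/9) * product of the nonzero eigenvalues = 9 spanning trees.

0.4679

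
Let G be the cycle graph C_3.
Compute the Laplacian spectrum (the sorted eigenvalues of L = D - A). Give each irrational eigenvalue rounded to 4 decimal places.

[0, 3, 3]

The graph has 3 vertices and degree multiset [2, 2, 2]; D is the diagonal matrix of degrees and L = D - A. L is symmetric positive semidefinite, so every eigenvalue is real and nonnegative. The single zero eigenvalue shows the graph is connected. The eigenvalues sum to 6, which equals trace(L) = 2|E|. The largest eigenvalue, 3, is at most the vertex count 3.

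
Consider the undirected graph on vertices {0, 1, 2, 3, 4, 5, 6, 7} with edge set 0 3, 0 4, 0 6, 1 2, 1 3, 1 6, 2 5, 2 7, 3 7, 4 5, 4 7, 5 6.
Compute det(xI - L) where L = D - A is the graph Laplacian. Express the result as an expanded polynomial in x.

x^8 - 24x^7 + 240x^6 - 1296x^5 + 4080x^4 - 7488x^3 + 7424x^2 - 3072x

Reading degrees in the order [0, 1, 2, 3, 4, 5, 6, 7] gives [3, 3, 3, 3, 3, 3, 3, 3]; set D = diag(3, 3, 3, 3, 3, 3, 3, 3) and form L = D - A. Computing det(xI - L) by cofactor expansion (or equivalently via sum-over-permutations) gives x^8 - 24x^7 + 240x^6 - 1296x^5 + 4080x^4 - 7488x^3 + 7424x^2 - 3072x. Since p(0) = det(-L) = 0, x divides p(x). By the matrix-tree theorem the graph has (1/8) * product of the nonzero eigenvalues = 384 spanning trees.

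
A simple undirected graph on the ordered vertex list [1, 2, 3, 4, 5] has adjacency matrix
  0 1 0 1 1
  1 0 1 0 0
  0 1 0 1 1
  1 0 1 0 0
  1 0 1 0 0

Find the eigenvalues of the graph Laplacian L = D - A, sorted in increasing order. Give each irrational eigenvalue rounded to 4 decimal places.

Each diagonal entry of L is the vertex degree and each off-diagonal entry is -1 where an edge is present, 0 otherwise; in the order [1, 2, 3, 4, 5] the diagonal is [3, 2, 3, 2, 2]. Diagonalising L (or applying a numerical eigensolver to the 5x5 matrix) gives the spectrum above. The single zero eigenvalue shows the graph is connected. The largest eigenvalue, 5, is at most the vertex count 5. By the matrix-tree theorem the graph has (1/5) * product of the nonzero eigenvalues = 12 spanning trees.

[0, 2, 2, 3, 5]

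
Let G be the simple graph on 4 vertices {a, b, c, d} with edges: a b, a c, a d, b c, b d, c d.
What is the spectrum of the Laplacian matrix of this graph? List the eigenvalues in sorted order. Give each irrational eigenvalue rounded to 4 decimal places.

With the vertex order [a, b, c, d], the degrees are [3, 3, 3, 3], giving D = diag(3, 3, 3, 3) and L = D - A. Diagonalising L (or applying a numerical eigensolver to the 4x4 matrix) gives the spectrum above. There is one zero in the spectrum, matching the 1 component.

[0, 4, 4, 4]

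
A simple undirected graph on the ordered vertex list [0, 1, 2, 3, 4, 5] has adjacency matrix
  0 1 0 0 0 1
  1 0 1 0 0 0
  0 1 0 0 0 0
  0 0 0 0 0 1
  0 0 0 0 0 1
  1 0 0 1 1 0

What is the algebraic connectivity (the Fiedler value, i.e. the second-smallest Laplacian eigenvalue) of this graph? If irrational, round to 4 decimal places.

Each diagonal entry of L is the vertex degree and each off-diagonal entry is -1 where an edge is present, 0 otherwise; in the order [0, 1, 2, 3, 4, 5] the diagonal is [2, 2, 1, 1, 1, 3]. The sorted Laplacian eigenvalues are [0, 0.3249, 1, 1.4608, 3, 4.2143]; the algebraic connectivity is the second entry, 0.3249. There is one zero in the spectrum, matching the 1 component. By the matrix-tree theorem the graph has (1/6) * product of the nonzero eigenvalues = 1 spanning tree.

0.3249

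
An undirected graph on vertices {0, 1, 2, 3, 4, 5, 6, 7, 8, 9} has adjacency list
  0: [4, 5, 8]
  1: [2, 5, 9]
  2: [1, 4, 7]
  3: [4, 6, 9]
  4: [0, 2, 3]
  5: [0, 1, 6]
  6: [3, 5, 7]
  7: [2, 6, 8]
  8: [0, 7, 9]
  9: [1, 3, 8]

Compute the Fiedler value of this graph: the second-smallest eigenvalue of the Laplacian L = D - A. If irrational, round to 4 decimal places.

Each diagonal entry of L is the vertex degree and each off-diagonal entry is -1 where an edge is present, 0 otherwise; in the order [0, 1, 2, 3, 4, 5, 6, 7, 8, 9] the diagonal is [3, 3, 3, 3, 3, 3, 3, 3, 3, 3]. The sorted Laplacian eigenvalues are [0, 2, 2, 2, 2, 2, 5, 5, 5, 5]; the algebraic connectivity is the second entry, 2.

2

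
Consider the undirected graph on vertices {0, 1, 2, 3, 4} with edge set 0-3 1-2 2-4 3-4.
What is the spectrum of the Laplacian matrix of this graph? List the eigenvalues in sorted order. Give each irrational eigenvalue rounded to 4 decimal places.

Reading degrees in the order [0, 1, 2, 3, 4] gives [1, 1, 2, 2, 2]; set D = diag(1, 1, 2, 2, 2) and form L = D - A. Diagonalising L (or applying a numerical eigensolver to the 5x5 matrix) gives the spectrum above. The single zero eigenvalue shows the graph is connected. There is one zero in the spectrum, matching the 1 component. By the matrix-tree theorem the graph has (1/5) * product of the nonzero eigenvalues = 1 spanning tree.

[0, 0.3820, 1.3820, 2.6180, 3.6180]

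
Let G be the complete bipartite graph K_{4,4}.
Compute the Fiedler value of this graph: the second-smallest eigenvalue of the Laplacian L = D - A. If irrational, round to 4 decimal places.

The graph has 8 vertices and degree multiset [4, 4, 4, 4, 4, 4, 4, 4]; D is the diagonal matrix of degrees and L = D - A. Computing the eigenvalues of L and sorting gives [0, 4, 4, 4, 4, 4, 4, 8]. The Fiedler value lambda_2 = 4 is strictly positive, so the graph is connected. There is one zero in the spectrum, matching the 1 component.

4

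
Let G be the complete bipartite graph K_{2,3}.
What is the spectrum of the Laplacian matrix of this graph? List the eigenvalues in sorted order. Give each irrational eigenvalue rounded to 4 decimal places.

The graph has 5 vertices and degree multiset [3, 3, 2, 2, 2]; D is the diagonal matrix of degrees and L = D - A. Since every row of L sums to 0, the all-ones vector is in the kernel and 0 is an eigenvalue. The single zero eigenvalue shows the graph is connected. The eigenvalues sum to 12, which equals trace(L) = 2|E|. The largest eigenvalue, 5, is at most the vertex count 5.

[0, 2, 2, 3, 5]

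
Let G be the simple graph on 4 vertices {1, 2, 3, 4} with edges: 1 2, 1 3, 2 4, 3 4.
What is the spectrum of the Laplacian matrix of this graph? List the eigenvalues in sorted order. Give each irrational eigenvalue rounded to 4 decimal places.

Each diagonal entry of L is the vertex degree and each off-diagonal entry is -1 where an edge is present, 0 otherwise; in the order [1, 2, 3, 4] the diagonal is [2, 2, 2, 2]. L is symmetric positive semidefinite, so every eigenvalue is real and nonnegative. By the matrix-tree theorem the graph has (1/4) * product of the nonzero eigenvalues = 4 spanning trees. There is one zero in the spectrum, matching the 1 component.

[0, 2, 2, 4]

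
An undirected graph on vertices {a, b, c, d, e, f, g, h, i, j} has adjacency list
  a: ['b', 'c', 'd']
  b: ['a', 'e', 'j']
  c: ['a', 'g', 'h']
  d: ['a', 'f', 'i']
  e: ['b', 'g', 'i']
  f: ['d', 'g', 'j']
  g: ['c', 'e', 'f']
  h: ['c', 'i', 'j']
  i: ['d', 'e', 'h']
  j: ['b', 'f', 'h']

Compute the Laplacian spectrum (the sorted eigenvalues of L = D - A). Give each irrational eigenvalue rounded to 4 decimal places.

Reading degrees in the order [a, b, c, d, e, f, g, h, i, j] gives [3, 3, 3, 3, 3, 3, 3, 3, 3, 3]; set D = diag(3, 3, 3, 3, 3, 3, 3, 3, 3, 3) and form L = D - A. Diagonalising L (or applying a numerical eigensolver to the 10x10 matrix) gives the spectrum above. There is one zero in the spectrum, matching the 1 component.

[0, 2, 2, 2, 2, 2, 5, 5, 5, 5]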